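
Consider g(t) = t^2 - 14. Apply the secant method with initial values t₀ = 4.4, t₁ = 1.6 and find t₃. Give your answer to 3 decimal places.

g(4.4) = 5.36000, g(1.6) = -11.44000
t₂ = 1.60000 − (-11.44000)·(1.60000 − 4.40000) / (-11.44000 − 5.36000) = 1.60000 − (32.03200)/(-16.80000) = 3.50667
g(3.50667) = -1.70329
t₃ = 3.50667 − (-1.70329)·(3.50667 − 1.60000) / (-1.70329 − (-11.44000)) = 3.50667 − (-3.24760)/(9.73671) = 3.84021

3.840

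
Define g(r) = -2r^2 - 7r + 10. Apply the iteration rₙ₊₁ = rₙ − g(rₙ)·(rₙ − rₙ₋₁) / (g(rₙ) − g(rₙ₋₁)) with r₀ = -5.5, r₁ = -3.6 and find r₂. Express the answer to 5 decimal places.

-4.42857

g(-5.5) = -12.0000000, g(-3.6) = 9.2800000
r₂ = -3.6000000 − 9.2800000·(-3.6000000 − (-5.5000000)) / (9.2800000 − (-12.0000000)) = -3.6000000 − (17.6320000)/(21.2800000) = -4.4285714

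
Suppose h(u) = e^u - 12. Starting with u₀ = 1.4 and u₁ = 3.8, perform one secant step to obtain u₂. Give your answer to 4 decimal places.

h(1.4) = -7.944800, h(3.8) = 32.701184
u₂ = 3.800000 − 32.701184·(3.800000 − 1.400000) / (32.701184 − (-7.944800)) = 3.800000 − (78.482843)/(40.645985) = 1.869112

1.8691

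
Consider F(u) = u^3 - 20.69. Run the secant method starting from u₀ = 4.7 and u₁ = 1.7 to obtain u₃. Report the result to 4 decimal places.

3.0913

F(4.7) = 83.133000, F(1.7) = -15.777000
u₂ = 1.700000 − (-15.777000)·(1.700000 − 4.700000) / (-15.777000 − 83.133000) = 1.700000 − (47.331000)/(-98.910000) = 2.178526
F(2.178526) = -10.350770
u₃ = 2.178526 − (-10.350770)·(2.178526 − 1.700000) / (-10.350770 − (-15.777000)) = 2.178526 − (-4.953112)/(5.426230) = 3.091335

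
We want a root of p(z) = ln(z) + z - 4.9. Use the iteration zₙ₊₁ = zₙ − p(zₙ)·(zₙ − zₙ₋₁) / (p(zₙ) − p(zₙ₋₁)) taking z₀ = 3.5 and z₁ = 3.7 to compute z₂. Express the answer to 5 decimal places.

p(3.5) = -0.1472370, p(3.7) = 0.1083328
z₂ = 3.7000000 − 0.1083328·(3.7000000 − 3.5000000) / (0.1083328 − (-0.1472370)) = 3.7000000 − (0.0216666)/(0.2555699) = 3.6152225

3.61522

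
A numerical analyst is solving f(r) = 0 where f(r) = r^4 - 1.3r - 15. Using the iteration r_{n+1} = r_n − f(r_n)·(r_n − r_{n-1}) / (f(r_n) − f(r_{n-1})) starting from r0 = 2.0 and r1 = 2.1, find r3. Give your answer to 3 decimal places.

2.050

f(2.0) = -1.60000, f(2.1) = 1.71810
r2 = 2.10000 − 1.71810·(2.10000 − 2.00000) / (1.71810 − (-1.60000)) = 2.10000 − (0.17181)/(3.31810) = 2.04822
f(2.04822) = -0.06293
r3 = 2.04822 − (-0.06293)·(2.04822 − 2.10000) / (-0.06293 − 1.71810) = 2.04822 − (0.00326)/(-1.78103) = 2.05005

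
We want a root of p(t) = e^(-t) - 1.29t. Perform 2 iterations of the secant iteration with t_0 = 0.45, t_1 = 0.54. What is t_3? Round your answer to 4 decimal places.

p(0.45) = 0.057128, p(0.54) = -0.113852
t_2 = 0.540000 − (-0.113852)·(0.540000 − 0.450000) / (-0.113852 − 0.057128) = 0.540000 − (-0.010247)/(-0.170980) = 0.480071
p(0.480071) = -0.000552
t_3 = 0.480071 − (-0.000552)·(0.480071 − 0.540000) / (-0.000552 − (-0.113852)) = 0.480071 − (0.000033)/(0.113300) = 0.479779

0.4798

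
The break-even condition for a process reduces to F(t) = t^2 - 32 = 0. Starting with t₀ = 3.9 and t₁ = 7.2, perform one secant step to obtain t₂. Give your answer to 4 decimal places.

5.4126

F(3.9) = -16.790000, F(7.2) = 19.840000
t₂ = 7.200000 − 19.840000·(7.200000 − 3.900000) / (19.840000 − (-16.790000)) = 7.200000 − (65.472000)/(36.630000) = 5.412613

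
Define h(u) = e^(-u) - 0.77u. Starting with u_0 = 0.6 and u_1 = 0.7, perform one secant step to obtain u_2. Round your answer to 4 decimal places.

h(0.6) = 0.086812, h(0.7) = -0.042415
u_2 = 0.700000 − (-0.042415)·(0.700000 − 0.600000) / (-0.042415 − 0.086812) = 0.700000 − (-0.004241)/(-0.129226) = 0.667178

0.6672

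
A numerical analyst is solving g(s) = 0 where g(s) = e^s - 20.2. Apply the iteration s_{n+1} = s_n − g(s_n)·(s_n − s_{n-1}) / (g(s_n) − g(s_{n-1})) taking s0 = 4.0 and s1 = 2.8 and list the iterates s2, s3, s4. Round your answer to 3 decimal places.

g(4.0) = 34.39815, g(2.8) = -3.75535
s2 = 2.80000 − (-3.75535)·(2.80000 − 4.00000) / (-3.75535 − 34.39815) = 2.80000 − (4.50642)/(-38.15350) = 2.91811
g(2.91811) = -1.69367
s3 = 2.91811 − (-1.69367)·(2.91811 − 2.80000) / (-1.69367 − (-3.75535)) = 2.91811 − (-0.20004)/(2.06169) = 3.01514
g(3.01514) = 0.19199
s4 = 3.01514 − 0.19199·(3.01514 − 2.91811) / (0.19199 − (-1.69367)) = 3.01514 − (0.01863)/(1.88566) = 3.00526

2.918, 3.015, 3.005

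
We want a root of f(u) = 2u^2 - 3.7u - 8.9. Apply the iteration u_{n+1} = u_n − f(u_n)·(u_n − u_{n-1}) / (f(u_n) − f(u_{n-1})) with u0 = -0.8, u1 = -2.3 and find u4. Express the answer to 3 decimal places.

-1.379

f(-0.8) = -4.66000, f(-2.3) = 10.19000
u2 = -2.30000 − 10.19000·(-2.30000 − (-0.80000)) / (10.19000 − (-4.66000)) = -2.30000 − (-15.28500)/(14.85000) = -1.27071
f(-1.27071) = -0.96899
u3 = -1.27071 − (-0.96899)·(-1.27071 − (-2.30000)) / (-0.96899 − 10.19000) = -1.27071 − (-0.99738)/(-11.15899) = -1.36009
f(-1.36009) = -0.16802
u4 = -1.36009 − (-0.16802)·(-1.36009 − (-1.27071)) / (-0.16802 − (-0.96899)) = -1.36009 − (0.01502)/(0.80097) = -1.37883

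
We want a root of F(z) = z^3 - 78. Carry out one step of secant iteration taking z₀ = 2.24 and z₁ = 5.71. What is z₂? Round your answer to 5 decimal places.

3.56430

F(2.24) = -66.7605760, F(5.71) = 108.1694110
z₂ = 5.7100000 − 108.1694110·(5.7100000 − 2.2400000) / (108.1694110 − (-66.7605760)) = 5.7100000 − (375.3478562)/(174.9299870) = 3.5642967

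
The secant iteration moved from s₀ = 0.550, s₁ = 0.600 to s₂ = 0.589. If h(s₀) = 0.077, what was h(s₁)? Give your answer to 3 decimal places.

The secant line through (0.550, 0.077) and (0.600, h(s₁)) crosses zero at s₂ = 0.589.
So (0.550, 0.077), (0.600, h(s₁)), (0.589, 0) are collinear:
h(s₁) = 0.077 · (0.600 − 0.589) / (0.550 − 0.589) = 0.077 · (0.01100)/(-0.03900) = -0.02172

-0.022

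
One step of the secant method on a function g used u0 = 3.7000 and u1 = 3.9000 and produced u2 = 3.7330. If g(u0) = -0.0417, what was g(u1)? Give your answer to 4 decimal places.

0.2110

The secant line through (3.7000, -0.0417) and (3.9000, g(u1)) crosses zero at u2 = 3.7330.
So (3.7000, -0.0417), (3.9000, g(u1)), (3.7330, 0) are collinear:
g(u1) = -0.0417 · (3.9000 − 3.7330) / (3.7000 − 3.7330) = -0.0417 · (0.167000)/(-0.033000) = 0.211027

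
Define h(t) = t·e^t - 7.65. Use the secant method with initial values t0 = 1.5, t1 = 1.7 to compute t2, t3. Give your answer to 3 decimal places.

h(1.5) = -0.92747, h(1.7) = 1.65571
t2 = 1.70000 − 1.65571·(1.70000 − 1.50000) / (1.65571 − (-0.92747)) = 1.70000 − (0.33114)/(2.58318) = 1.57181
h(1.57181) = -0.08120
t3 = 1.57181 − (-0.08120)·(1.57181 − 1.70000) / (-0.08120 − 1.65571) = 1.57181 − (0.01041)/(-1.73691) = 1.57780

1.572, 1.578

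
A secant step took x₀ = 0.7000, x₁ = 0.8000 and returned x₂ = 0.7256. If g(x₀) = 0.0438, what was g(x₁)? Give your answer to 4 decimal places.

-0.1273

The secant line through (0.7000, 0.0438) and (0.8000, g(x₁)) crosses zero at x₂ = 0.7256.
So (0.7000, 0.0438), (0.8000, g(x₁)), (0.7256, 0) are collinear:
g(x₁) = 0.0438 · (0.8000 − 0.7256) / (0.7000 − 0.7256) = 0.0438 · (0.074400)/(-0.025600) = -0.127294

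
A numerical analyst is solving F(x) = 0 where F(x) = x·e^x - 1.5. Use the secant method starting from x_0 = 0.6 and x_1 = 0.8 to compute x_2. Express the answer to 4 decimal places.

0.7184

F(0.6) = -0.406729, F(0.8) = 0.280433
x_2 = 0.800000 − 0.280433·(0.800000 − 0.600000) / (0.280433 − (-0.406729)) = 0.800000 − (0.056087)/(0.687161) = 0.718379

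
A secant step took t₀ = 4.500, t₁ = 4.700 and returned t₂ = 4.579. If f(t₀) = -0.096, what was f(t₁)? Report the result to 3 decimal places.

The secant line through (4.500, -0.096) and (4.700, f(t₁)) crosses zero at t₂ = 4.579.
So (4.500, -0.096), (4.700, f(t₁)), (4.579, 0) are collinear:
f(t₁) = -0.096 · (4.700 − 4.579) / (4.500 − 4.579) = -0.096 · (0.12100)/(-0.07900) = 0.14704

0.147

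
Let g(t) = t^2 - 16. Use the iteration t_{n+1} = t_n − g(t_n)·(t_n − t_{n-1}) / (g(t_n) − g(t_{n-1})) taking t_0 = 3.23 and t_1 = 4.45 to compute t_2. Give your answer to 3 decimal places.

3.955

g(3.23) = -5.56710, g(4.45) = 3.80250
t_2 = 4.45000 − 3.80250·(4.45000 − 3.23000) / (3.80250 − (-5.56710)) = 4.45000 − (4.63905)/(9.36960) = 3.95488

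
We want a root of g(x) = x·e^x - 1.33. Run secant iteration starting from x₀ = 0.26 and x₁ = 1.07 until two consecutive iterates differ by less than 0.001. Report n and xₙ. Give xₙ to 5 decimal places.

g(0.26) = -0.9927982, g(1.07) = 1.7894561
x₂ = 1.0700000 − 1.7894561·(0.8100000)/(2.7822542) = 0.5490342;  |Δ| = 0.5209658
g(0.5490342) = -0.3793035
x₃ = 0.5490342 − (-0.3793035)·(-0.5209658)/(-2.1687596) = 0.6401481;  |Δ| = 0.0911139
g(0.6401481) = -0.1157916
x₄ = 0.6401481 − (-0.1157916)·(0.0911139)/(0.2635119) = 0.6801851;  |Δ| = 0.0400370
g(0.6801851) = 0.0128507
x₅ = 0.6801851 − 0.0128507·(0.0400370)/(0.1286423) = 0.6761856;  |Δ| = 0.0039995
g(0.6761856) = -0.0003737
x₆ = 0.6761856 − (-0.0003737)·(-0.0039995)/(-0.0132244) = 0.6762986;  |Δ| = 0.0001130
|x₆ − x₅| = 0.0001130 < 0.001

n = 6, xₙ = 0.67630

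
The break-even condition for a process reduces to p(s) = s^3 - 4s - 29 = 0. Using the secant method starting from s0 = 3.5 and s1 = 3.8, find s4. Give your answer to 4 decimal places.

3.5038

p(3.5) = -0.125000, p(3.8) = 10.672000
s2 = 3.800000 − 10.672000·(3.800000 − 3.500000) / (10.672000 − (-0.125000)) = 3.800000 − (3.201600)/(10.797000) = 3.503473
p(3.503473) = -0.011126
s3 = 3.503473 − (-0.011126)·(3.503473 − 3.800000) / (-0.011126 − 10.672000) = 3.503473 − (0.003299)/(-10.683126) = 3.503782
p(3.503782) = -0.000989
s4 = 3.503782 − (-0.000989)·(3.503782 − 3.503473) / (-0.000989 − (-0.011126)) = 3.503782 − (0.000000)/(0.010138) = 3.503812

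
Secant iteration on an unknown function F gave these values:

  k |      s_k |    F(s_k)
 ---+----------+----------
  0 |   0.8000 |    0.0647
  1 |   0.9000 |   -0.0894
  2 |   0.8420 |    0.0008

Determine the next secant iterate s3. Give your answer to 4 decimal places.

0.8425

s3 = 0.8420 − 0.0008·(0.8420 − 0.9000) / (0.0008 − (-0.0894))
   = 0.8420 − (-0.000046)/(0.090200) = 0.842514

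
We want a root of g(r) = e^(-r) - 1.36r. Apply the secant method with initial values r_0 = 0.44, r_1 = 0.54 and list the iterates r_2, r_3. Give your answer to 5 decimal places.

g(0.44) = 0.0456364, g(0.54) = -0.1516517
r_2 = 0.5400000 − (-0.1516517)·(0.5400000 − 0.4400000) / (-0.1516517 − 0.0456364) = 0.5400000 − (-0.0151652)/(-0.1972882) = 0.4631319
g(0.4631319) = -0.0005497
r_3 = 0.4631319 − (-0.0005497)·(0.4631319 − 0.5400000) / (-0.0005497 − (-0.1516517)) = 0.4631319 − (0.0000423)/(0.1511021) = 0.4628522

0.46313, 0.46285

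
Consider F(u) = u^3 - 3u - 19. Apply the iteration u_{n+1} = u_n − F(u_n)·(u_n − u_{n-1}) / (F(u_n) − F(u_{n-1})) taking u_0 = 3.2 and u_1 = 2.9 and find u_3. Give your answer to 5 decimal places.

3.04148

F(3.2) = 4.1680000, F(2.9) = -3.3110000
u_2 = 2.9000000 − (-3.3110000)·(2.9000000 − 3.2000000) / (-3.3110000 − 4.1680000) = 2.9000000 − (0.9933000)/(-7.4790000) = 3.0328119
F(3.0328119) = -0.2027901
u_3 = 3.0328119 − (-0.2027901)·(3.0328119 − 2.9000000) / (-0.2027901 − (-3.3110000)) = 3.0328119 − (-0.0269329)/(3.1082099) = 3.0414770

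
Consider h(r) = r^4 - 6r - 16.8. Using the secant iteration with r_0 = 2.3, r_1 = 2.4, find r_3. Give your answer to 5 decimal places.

2.35865

h(2.3) = -2.6159000, h(2.4) = 1.9776000
r_2 = 2.4000000 − 1.9776000·(2.4000000 − 2.3000000) / (1.9776000 − (-2.6159000)) = 2.4000000 − (0.1977600)/(4.5935000) = 2.3569479
h(2.3569479) = -0.0814044
r_3 = 2.3569479 − (-0.0814044)·(2.3569479 − 2.4000000) / (-0.0814044 − 1.9776000) = 2.3569479 − (0.0035046)/(-2.0590044) = 2.3586500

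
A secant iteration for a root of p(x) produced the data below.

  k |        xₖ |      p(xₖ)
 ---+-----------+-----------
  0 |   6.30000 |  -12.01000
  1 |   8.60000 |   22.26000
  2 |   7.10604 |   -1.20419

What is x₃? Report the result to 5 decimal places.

7.18271

x₃ = 7.10604 − (-1.20419)·(7.10604 − 8.60000) / (-1.20419 − 22.26000)
   = 7.10604 − (1.7990117)/(-23.4641900) = 7.1827105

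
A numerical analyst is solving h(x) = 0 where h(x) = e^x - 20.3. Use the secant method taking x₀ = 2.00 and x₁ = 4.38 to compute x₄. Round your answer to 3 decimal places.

3.124

h(2.00) = -12.91094, h(4.38) = 59.53803
x₂ = 4.38000 − 59.53803·(4.38000 − 2.00000) / (59.53803 − (-12.91094)) = 4.38000 − (141.70052)/(72.44898) = 2.42413
h(2.42413) = -9.00756
x₃ = 2.42413 − (-9.00756)·(2.42413 − 4.38000) / (-9.00756 − 59.53803) = 2.42413 − (17.61758)/(-68.54559) = 2.68115
h(2.68115) = -5.69807
x₄ = 2.68115 − (-5.69807)·(2.68115 − 2.42413) / (-5.69807 − (-9.00756)) = 2.68115 − (-1.46452)/(3.30949) = 3.12367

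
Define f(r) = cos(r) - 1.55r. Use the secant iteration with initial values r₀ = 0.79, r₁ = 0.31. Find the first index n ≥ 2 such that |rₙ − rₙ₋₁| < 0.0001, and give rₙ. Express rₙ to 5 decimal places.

f(0.79) = -0.5206547, f(0.31) = 0.4718336
r₂ = 0.3100000 − 0.4718336·(-0.4800000)/(0.9924883) = 0.5381943;  |Δ| = 0.2281943
f(0.5381943) = 0.0244346
r₃ = 0.5381943 − 0.0244346·(0.2281943)/(-0.4473990) = 0.5506570;  |Δ| = 0.0124628
f(0.5506570) = -0.0013375
r₄ = 0.5506570 − (-0.0013375)·(0.0124628)/(-0.0257721) = 0.5500103;  |Δ| = 0.0006468
f(0.5500103) = 0.0000033
r₅ = 0.5500103 − 0.0000033·(-0.0006468)/(0.0013407) = 0.5500118;  |Δ| = 0.0000016
|r₅ − r₄| = 0.0000016 < 0.0001

n = 5, rₙ = 0.55001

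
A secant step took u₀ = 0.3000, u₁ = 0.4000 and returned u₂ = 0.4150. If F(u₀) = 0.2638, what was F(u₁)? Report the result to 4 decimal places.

The secant line through (0.3000, 0.2638) and (0.4000, F(u₁)) crosses zero at u₂ = 0.4150.
So (0.3000, 0.2638), (0.4000, F(u₁)), (0.4150, 0) are collinear:
F(u₁) = 0.2638 · (0.4000 − 0.4150) / (0.3000 − 0.4150) = 0.2638 · (-0.015000)/(-0.115000) = 0.034409

0.0344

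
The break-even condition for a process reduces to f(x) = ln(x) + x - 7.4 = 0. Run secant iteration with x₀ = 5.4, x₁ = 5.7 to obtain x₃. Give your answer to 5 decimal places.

f(5.4) = -0.3136010, f(5.7) = 0.0404662
x₂ = 5.7000000 − 0.0404662·(5.7000000 − 5.4000000) / (0.0404662 − (-0.3136010)) = 5.7000000 − (0.0121399)/(0.3540672) = 5.6657131
f(5.6657131) = 0.0001459
x₃ = 5.6657131 − 0.0001459·(5.6657131 − 5.7000000) / (0.0001459 − 0.0404662) = 5.6657131 − (-0.0000050)/(-0.0403203) = 5.6655891

5.66559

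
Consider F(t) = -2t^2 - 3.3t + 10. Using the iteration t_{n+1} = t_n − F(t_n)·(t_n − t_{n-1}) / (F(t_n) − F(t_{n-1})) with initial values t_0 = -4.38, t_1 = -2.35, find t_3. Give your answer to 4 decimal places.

-3.2542

F(-4.38) = -13.914800, F(-2.35) = 6.710000
t_2 = -2.350000 − 6.710000·(-2.350000 − (-4.380000)) / (6.710000 − (-13.914800)) = -2.350000 − (13.621300)/(20.624800) = -3.010433
F(-3.010433) = 1.809015
t_3 = -3.010433 − 1.809015·(-3.010433 − (-2.350000)) / (1.809015 − 6.710000) = -3.010433 − (-1.194733)/(-4.900985) = -3.254207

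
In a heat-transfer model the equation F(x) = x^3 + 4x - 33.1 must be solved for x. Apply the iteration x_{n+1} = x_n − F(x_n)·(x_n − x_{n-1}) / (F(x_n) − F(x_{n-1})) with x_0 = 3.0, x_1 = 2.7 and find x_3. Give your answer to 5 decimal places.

F(3.0) = 5.9000000, F(2.7) = -2.6170000
x_2 = 2.7000000 − (-2.6170000)·(2.7000000 − 3.0000000) / (-2.6170000 − 5.9000000) = 2.7000000 − (0.7851000)/(-8.5170000) = 2.7921803
F(2.7921803) = -0.1626837
x_3 = 2.7921803 − (-0.1626837)·(2.7921803 − 2.7000000) / (-0.1626837 − (-2.6170000)) = 2.7921803 − (-0.0149962)/(2.4543163) = 2.7982905

2.79829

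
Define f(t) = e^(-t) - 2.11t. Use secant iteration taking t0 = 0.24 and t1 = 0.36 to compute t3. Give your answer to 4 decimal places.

0.3380

f(0.24) = 0.280228, f(0.36) = -0.061924
t2 = 0.360000 − (-0.061924)·(0.360000 − 0.240000) / (-0.061924 − 0.280228) = 0.360000 − (-0.007431)/(-0.342152) = 0.338282
f(0.338282) = -0.000781
t3 = 0.338282 − (-0.000781)·(0.338282 − 0.360000) / (-0.000781 − (-0.061924)) = 0.338282 − (0.000017)/(0.061143) = 0.338005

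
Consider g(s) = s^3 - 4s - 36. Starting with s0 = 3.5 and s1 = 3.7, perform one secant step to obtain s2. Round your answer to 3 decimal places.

g(3.5) = -7.12500, g(3.7) = -0.14700
s2 = 3.70000 − (-0.14700)·(3.70000 − 3.50000) / (-0.14700 − (-7.12500)) = 3.70000 − (-0.02940)/(6.97800) = 3.70421

3.704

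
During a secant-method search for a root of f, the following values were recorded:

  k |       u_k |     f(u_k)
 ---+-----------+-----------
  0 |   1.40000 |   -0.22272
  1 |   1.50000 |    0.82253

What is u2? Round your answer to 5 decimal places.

1.42131

u2 = 1.50000 − 0.82253·(1.50000 − 1.40000) / (0.82253 − (-0.22272))
   = 1.50000 − (0.0822530)/(1.0452500) = 1.4213078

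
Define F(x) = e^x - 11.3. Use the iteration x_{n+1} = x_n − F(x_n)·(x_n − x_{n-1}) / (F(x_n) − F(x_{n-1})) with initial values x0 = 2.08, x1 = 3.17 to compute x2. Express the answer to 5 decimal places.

F(2.08) = -3.2955311, F(3.17) = 12.5074844
x2 = 3.1700000 − 12.5074844·(3.1700000 − 2.0800000) / (12.5074844 − (-3.2955311)) = 3.1700000 − (13.6331579)/(15.8030154) = 2.3073065

2.30731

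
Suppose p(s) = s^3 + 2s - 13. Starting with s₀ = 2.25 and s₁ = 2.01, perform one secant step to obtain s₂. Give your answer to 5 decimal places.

p(2.25) = 2.8906250, p(2.01) = -0.8593990
s₂ = 2.0100000 − (-0.8593990)·(2.0100000 − 2.2500000) / (-0.8593990 − 2.8906250) = 2.0100000 − (0.2062558)/(-3.7500240) = 2.0650012

2.06500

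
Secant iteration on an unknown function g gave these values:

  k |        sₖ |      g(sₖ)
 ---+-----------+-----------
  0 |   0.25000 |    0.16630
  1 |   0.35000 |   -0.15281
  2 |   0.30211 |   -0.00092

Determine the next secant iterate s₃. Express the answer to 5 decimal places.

s₃ = 0.30211 − (-0.00092)·(0.30211 − 0.35000) / (-0.00092 − (-0.15281))
   = 0.30211 − (0.0000441)/(0.1518900) = 0.3018199

0.30182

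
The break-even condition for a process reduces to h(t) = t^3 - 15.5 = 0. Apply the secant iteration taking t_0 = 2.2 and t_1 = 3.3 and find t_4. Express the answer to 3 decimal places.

2.494

h(2.2) = -4.85200, h(3.3) = 20.43700
t_2 = 3.30000 − 20.43700·(3.30000 − 2.20000) / (20.43700 − (-4.85200)) = 3.30000 − (22.48070)/(25.28900) = 2.41105
h(2.41105) = -1.48421
t_3 = 2.41105 − (-1.48421)·(2.41105 − 3.30000) / (-1.48421 − 20.43700) = 2.41105 − (1.31939)/(-21.92121) = 2.47124
h(2.47124) = -0.40814
t_4 = 2.47124 − (-0.40814)·(2.47124 − 2.41105) / (-0.40814 − (-1.48421)) = 2.47124 − (-0.02457)/(1.07606) = 2.49406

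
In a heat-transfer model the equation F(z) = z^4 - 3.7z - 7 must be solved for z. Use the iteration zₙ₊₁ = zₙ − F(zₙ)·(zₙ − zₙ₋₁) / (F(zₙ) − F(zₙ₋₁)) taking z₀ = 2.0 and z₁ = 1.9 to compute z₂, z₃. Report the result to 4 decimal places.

F(2.0) = 1.600000, F(1.9) = -0.997900
z₂ = 1.900000 − (-0.997900)·(1.900000 − 2.000000) / (-0.997900 − 1.600000) = 1.900000 − (0.099790)/(-2.597900) = 1.938412
F(1.938412) = -0.053766
z₃ = 1.938412 − (-0.053766)·(1.938412 − 1.900000) / (-0.053766 − (-0.997900)) = 1.938412 − (-0.002065)/(0.944134) = 1.940599

1.9384, 1.9406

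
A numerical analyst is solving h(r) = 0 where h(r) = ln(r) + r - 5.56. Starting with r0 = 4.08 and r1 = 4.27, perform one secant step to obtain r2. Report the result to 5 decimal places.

h(4.08) = -0.0739030, h(4.27) = 0.1616138
r2 = 4.2700000 − 0.1616138·(4.2700000 − 4.0800000) / (0.1616138 − (-0.0739030)) = 4.2700000 − (0.0307066)/(0.2355168) = 4.1396202

4.13962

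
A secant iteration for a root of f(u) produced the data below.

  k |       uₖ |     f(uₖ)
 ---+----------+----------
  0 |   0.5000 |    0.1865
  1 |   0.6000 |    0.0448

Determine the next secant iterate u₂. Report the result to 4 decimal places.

u₂ = 0.6000 − 0.0448·(0.6000 − 0.5000) / (0.0448 − 0.1865)
   = 0.6000 − (0.004480)/(-0.141700) = 0.631616

0.6316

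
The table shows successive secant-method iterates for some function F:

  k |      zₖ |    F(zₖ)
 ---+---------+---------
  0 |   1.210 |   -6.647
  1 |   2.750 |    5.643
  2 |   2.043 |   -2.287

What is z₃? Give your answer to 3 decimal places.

z₃ = 2.043 − (-2.287)·(2.043 − 2.750) / (-2.287 − 5.643)
   = 2.043 − (1.61691)/(-7.93000) = 2.24690

2.247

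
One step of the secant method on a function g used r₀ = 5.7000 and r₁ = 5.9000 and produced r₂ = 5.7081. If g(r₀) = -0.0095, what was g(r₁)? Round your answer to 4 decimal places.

0.2251

The secant line through (5.7000, -0.0095) and (5.9000, g(r₁)) crosses zero at r₂ = 5.7081.
So (5.7000, -0.0095), (5.9000, g(r₁)), (5.7081, 0) are collinear:
g(r₁) = -0.0095 · (5.9000 − 5.7081) / (5.7000 − 5.7081) = -0.0095 · (0.191900)/(-0.008100) = 0.225068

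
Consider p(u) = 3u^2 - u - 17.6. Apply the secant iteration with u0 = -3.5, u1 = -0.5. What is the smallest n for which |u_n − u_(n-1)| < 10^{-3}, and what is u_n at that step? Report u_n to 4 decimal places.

n = 7, u_n = -2.2612

p(-3.5) = 22.650000, p(-0.5) = -16.350000
u2 = -0.500000 − (-16.350000)·(3.000000)/(-39.000000) = -1.757692;  |Δ| = 1.257692
p(-1.757692) = -6.573861
u3 = -1.757692 − (-6.573861)·(-1.257692)/(9.776139) = -2.603414;  |Δ| = 0.845722
p(-2.603414) = 5.336710
u4 = -2.603414 − 5.336710·(-0.845722)/(11.910571) = -2.224476;  |Δ| = 0.378938
p(-2.224476) = -0.530647
u5 = -2.224476 − (-0.530647)·(0.378938)/(-5.867356) = -2.258747;  |Δ| = 0.034271
p(-2.258747) = -0.035437
u6 = -2.258747 − (-0.035437)·(-0.034271)/(0.495210) = -2.261200;  |Δ| = 0.002452
p(-2.261200) = 0.000270
u7 = -2.261200 − 0.000270·(-0.002452)/(0.035707) = -2.261181;  |Δ| = 0.000019
|u7 − u6| = 0.000019 < 10^{-3}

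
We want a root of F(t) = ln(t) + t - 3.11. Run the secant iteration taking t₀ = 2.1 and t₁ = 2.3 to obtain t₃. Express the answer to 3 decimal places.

F(2.1) = -0.26806, F(2.3) = 0.02291
t₂ = 2.30000 − 0.02291·(2.30000 − 2.10000) / (0.02291 − (-0.26806)) = 2.30000 − (0.00458)/(0.29097) = 2.28425
F(2.28425) = 0.00029
t₃ = 2.28425 − 0.00029·(2.28425 − 2.30000) / (0.00029 − 0.02291) = 2.28425 − (0.00000)/(-0.02262) = 2.28405

2.284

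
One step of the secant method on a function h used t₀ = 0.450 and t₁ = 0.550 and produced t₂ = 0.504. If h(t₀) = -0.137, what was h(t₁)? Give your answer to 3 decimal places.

0.117

The secant line through (0.450, -0.137) and (0.550, h(t₁)) crosses zero at t₂ = 0.504.
So (0.450, -0.137), (0.550, h(t₁)), (0.504, 0) are collinear:
h(t₁) = -0.137 · (0.550 − 0.504) / (0.450 − 0.504) = -0.137 · (0.04600)/(-0.05400) = 0.11670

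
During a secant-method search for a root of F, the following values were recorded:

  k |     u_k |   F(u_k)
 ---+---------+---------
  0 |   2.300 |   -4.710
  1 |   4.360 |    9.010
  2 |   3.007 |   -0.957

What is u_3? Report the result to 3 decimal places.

3.137

u_3 = 3.007 − (-0.957)·(3.007 − 4.360) / (-0.957 − 9.010)
   = 3.007 − (1.29482)/(-9.96700) = 3.13691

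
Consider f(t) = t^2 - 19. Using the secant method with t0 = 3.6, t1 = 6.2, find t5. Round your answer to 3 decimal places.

4.359

f(3.6) = -6.04000, f(6.2) = 19.44000
t2 = 6.20000 − 19.44000·(6.20000 − 3.60000) / (19.44000 − (-6.04000)) = 6.20000 − (50.54400)/(25.48000) = 4.21633
f(4.21633) = -1.22259
t3 = 4.21633 − (-1.22259)·(4.21633 − 6.20000) / (-1.22259 − 19.44000) = 4.21633 − (2.42522)/(-20.66259) = 4.33370
f(4.33370) = -0.21905
t4 = 4.33370 − (-0.21905)·(4.33370 − 4.21633) / (-0.21905 − (-1.22259)) = 4.33370 − (-0.02571)/(1.00354) = 4.35932
f(4.35932) = 0.00366
t5 = 4.35932 − 0.00366·(4.35932 − 4.33370) / (0.00366 − (-0.21905)) = 4.35932 − (0.00009)/(0.22272) = 4.35890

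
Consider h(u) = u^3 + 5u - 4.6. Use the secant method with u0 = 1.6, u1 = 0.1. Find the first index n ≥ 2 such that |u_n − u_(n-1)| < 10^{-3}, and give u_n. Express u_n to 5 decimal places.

h(1.6) = 7.4960000, h(0.1) = -4.0990000
u2 = 0.1000000 − (-4.0990000)·(-1.5000000)/(-11.5950000) = 0.6302717;  |Δ| = 0.5302717
h(0.6302717) = -1.1982710
u3 = 0.6302717 − (-1.1982710)·(0.5302717)/(2.9007290) = 0.8493232;  |Δ| = 0.2190516
h(0.8493232) = 0.2592754
u4 = 0.8493232 − 0.2592754·(0.2190516)/(1.4575464) = 0.8103573;  |Δ| = 0.0389659
h(0.8103573) = -0.0160691
u5 = 0.8103573 − (-0.0160691)·(-0.0389659)/(-0.2753444) = 0.8126313;  |Δ| = 0.0022740
h(0.8126313) = -0.0002063
u6 = 0.8126313 − (-0.0002063)·(0.0022740)/(0.0158628) = 0.8126609;  |Δ| = 0.0000296
|u6 − u5| = 0.0000296 < 10^{-3}

n = 6, u_n = 0.81266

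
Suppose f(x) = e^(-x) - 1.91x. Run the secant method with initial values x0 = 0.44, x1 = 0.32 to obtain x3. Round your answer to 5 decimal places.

f(0.44) = -0.1963636, f(0.32) = 0.1149490
x2 = 0.3200000 − 0.1149490·(0.3200000 − 0.4400000) / (0.1149490 − (-0.1963636)) = 0.3200000 − (-0.0137939)/(0.3113126) = 0.3643088
f(0.3643088) = -0.0011531
x3 = 0.3643088 − (-0.0011531)·(0.3643088 − 0.3200000) / (-0.0011531 − 0.1149490) = 0.3643088 − (-0.0000511)/(-0.1161022) = 0.3638687

0.36387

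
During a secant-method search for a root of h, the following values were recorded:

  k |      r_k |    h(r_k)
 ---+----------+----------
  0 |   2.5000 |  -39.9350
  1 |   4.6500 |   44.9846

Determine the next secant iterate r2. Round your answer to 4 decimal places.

r2 = 4.6500 − 44.9846·(4.6500 − 2.5000) / (44.9846 − (-39.9350))
   = 4.6500 − (96.716890)/(84.919600) = 3.511077

3.5111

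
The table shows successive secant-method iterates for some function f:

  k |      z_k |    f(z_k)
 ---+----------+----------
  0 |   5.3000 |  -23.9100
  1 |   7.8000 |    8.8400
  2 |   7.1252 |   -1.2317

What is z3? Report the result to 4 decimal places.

z3 = 7.1252 − (-1.2317)·(7.1252 − 7.8000) / (-1.2317 − 8.8400)
   = 7.1252 − (0.831151)/(-10.071700) = 7.207723

7.2077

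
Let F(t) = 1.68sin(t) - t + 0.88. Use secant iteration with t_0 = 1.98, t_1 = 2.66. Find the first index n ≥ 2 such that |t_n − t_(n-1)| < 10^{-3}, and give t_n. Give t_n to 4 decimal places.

F(1.98) = 0.441296, F(2.66) = -1.001839
t_2 = 2.660000 − (-1.001839)·(0.680000)/(-1.443134) = 2.187937;  |Δ| = 0.472063
F(2.187937) = 0.062164
t_3 = 2.187937 − 0.062164·(-0.472063)/(1.064003) = 2.215517;  |Δ| = 0.027580
F(2.215517) = 0.007252
t_4 = 2.215517 − 0.007252·(0.027580)/(-0.054912) = 2.219160;  |Δ| = 0.003642
F(2.219160) = -0.000077
t_5 = 2.219160 − (-0.000077)·(0.003642)/(-0.007329) = 2.219122;  |Δ| = 0.000038
|t_5 − t_4| = 0.000038 < 10^{-3}

n = 5, t_n = 2.2191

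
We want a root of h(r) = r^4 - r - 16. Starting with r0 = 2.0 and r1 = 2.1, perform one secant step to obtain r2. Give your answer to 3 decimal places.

h(2.0) = -2.00000, h(2.1) = 1.34810
r2 = 2.10000 − 1.34810·(2.10000 − 2.00000) / (1.34810 − (-2.00000)) = 2.10000 − (0.13481)/(3.34810) = 2.05974

2.060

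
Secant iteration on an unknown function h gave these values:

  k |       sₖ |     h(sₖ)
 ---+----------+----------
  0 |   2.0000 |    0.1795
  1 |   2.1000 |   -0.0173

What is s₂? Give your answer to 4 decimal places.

s₂ = 2.1000 − (-0.0173)·(2.1000 − 2.0000) / (-0.0173 − 0.1795)
   = 2.1000 − (-0.001730)/(-0.196800) = 2.091209

2.0912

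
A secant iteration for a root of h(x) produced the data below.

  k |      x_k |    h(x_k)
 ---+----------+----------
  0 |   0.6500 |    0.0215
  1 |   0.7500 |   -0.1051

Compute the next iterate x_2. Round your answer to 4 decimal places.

x_2 = 0.7500 − (-0.1051)·(0.7500 − 0.6500) / (-0.1051 − 0.0215)
   = 0.7500 − (-0.010510)/(-0.126600) = 0.666983

0.6670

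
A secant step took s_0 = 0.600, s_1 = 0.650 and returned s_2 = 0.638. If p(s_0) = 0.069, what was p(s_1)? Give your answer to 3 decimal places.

The secant line through (0.600, 0.069) and (0.650, p(s_1)) crosses zero at s_2 = 0.638.
So (0.600, 0.069), (0.650, p(s_1)), (0.638, 0) are collinear:
p(s_1) = 0.069 · (0.650 − 0.638) / (0.600 − 0.638) = 0.069 · (0.01200)/(-0.03800) = -0.02179

-0.022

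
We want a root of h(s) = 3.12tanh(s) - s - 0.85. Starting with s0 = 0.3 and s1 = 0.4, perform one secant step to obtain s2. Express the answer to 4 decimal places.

0.4366

h(0.3) = -0.241105, h(0.4) = -0.064559
s2 = 0.400000 − (-0.064559)·(0.400000 − 0.300000) / (-0.064559 − (-0.241105)) = 0.400000 − (-0.006456)/(0.176545) = 0.436568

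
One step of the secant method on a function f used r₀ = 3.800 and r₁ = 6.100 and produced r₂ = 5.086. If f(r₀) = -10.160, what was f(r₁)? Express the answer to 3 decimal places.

The secant line through (3.800, -10.160) and (6.100, f(r₁)) crosses zero at r₂ = 5.086.
So (3.800, -10.160), (6.100, f(r₁)), (5.086, 0) are collinear:
f(r₁) = -10.160 · (6.100 − 5.086) / (3.800 − 5.086) = -10.160 · (1.01400)/(-1.28600) = 8.01107

8.011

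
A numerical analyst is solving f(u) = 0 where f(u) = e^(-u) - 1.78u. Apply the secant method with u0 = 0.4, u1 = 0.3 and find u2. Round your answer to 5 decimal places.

0.38323

f(0.4) = -0.0416800, f(0.3) = 0.2068182
u2 = 0.3000000 − 0.2068182·(0.3000000 − 0.4000000) / (0.2068182 − (-0.0416800)) = 0.3000000 − (-0.0206818)/(0.2484982) = 0.3832273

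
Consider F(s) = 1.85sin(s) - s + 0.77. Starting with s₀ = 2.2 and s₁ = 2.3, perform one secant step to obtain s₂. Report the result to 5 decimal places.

F(2.2) = 0.0657183, F(2.3) = -0.1504454
s₂ = 2.3000000 − (-0.1504454)·(2.3000000 − 2.2000000) / (-0.1504454 − 0.0657183) = 2.3000000 − (-0.0150445)/(-0.2161637) = 2.2304021

2.23040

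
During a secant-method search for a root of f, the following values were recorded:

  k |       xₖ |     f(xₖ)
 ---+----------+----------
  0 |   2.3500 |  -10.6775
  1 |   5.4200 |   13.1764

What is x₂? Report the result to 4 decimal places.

x₂ = 5.4200 − 13.1764·(5.4200 − 2.3500) / (13.1764 − (-10.6775))
   = 5.4200 − (40.451548)/(23.853900) = 3.724196

3.7242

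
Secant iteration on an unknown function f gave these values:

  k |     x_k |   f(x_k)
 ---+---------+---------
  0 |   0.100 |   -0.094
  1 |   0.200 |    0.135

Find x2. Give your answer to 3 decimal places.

0.141

x2 = 0.200 − 0.135·(0.200 − 0.100) / (0.135 − (-0.094))
   = 0.200 − (0.01350)/(0.22900) = 0.14105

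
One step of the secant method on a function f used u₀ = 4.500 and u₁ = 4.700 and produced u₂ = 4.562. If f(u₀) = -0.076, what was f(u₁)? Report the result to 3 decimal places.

The secant line through (4.500, -0.076) and (4.700, f(u₁)) crosses zero at u₂ = 4.562.
So (4.500, -0.076), (4.700, f(u₁)), (4.562, 0) are collinear:
f(u₁) = -0.076 · (4.700 − 4.562) / (4.500 − 4.562) = -0.076 · (0.13800)/(-0.06200) = 0.16916

0.169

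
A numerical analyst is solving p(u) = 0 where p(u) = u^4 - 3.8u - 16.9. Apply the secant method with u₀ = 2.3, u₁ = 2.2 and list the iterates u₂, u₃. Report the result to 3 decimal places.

p(2.3) = 2.34410, p(2.2) = -1.83440
u₂ = 2.20000 − (-1.83440)·(2.20000 − 2.30000) / (-1.83440 − 2.34410) = 2.20000 − (0.18344)/(-4.17850) = 2.24390
p(2.24390) = -0.07468
u₃ = 2.24390 − (-0.07468)·(2.24390 − 2.20000) / (-0.07468 − (-1.83440)) = 2.24390 − (-0.00328)/(1.75972) = 2.24576

2.244, 2.246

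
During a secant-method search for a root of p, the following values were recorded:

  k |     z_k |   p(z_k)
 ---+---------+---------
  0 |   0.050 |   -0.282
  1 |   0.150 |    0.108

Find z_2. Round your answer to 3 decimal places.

z_2 = 0.150 − 0.108·(0.150 − 0.050) / (0.108 − (-0.282))
   = 0.150 − (0.01080)/(0.39000) = 0.12231

0.122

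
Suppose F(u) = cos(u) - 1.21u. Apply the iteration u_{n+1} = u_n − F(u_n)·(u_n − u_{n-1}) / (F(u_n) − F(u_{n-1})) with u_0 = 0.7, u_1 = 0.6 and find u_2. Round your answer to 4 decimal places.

0.6547

F(0.7) = -0.082158, F(0.6) = 0.099336
u_2 = 0.600000 − 0.099336·(0.600000 − 0.700000) / (0.099336 − (-0.082158)) = 0.600000 − (-0.009934)/(0.181493) = 0.654732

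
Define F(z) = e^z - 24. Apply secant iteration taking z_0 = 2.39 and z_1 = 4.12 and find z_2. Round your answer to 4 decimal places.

F(2.39) = -13.086506, F(4.12) = 37.559242
z_2 = 4.120000 − 37.559242·(4.120000 − 2.390000) / (37.559242 − (-13.086506)) = 4.120000 − (64.977489)/(50.645748) = 2.837020

2.8370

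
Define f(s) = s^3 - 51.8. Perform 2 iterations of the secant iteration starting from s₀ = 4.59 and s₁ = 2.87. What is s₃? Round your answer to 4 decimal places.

3.7826

f(4.59) = 44.902579, f(2.87) = -28.160097
s₂ = 2.870000 − (-28.160097)·(2.870000 − 4.590000) / (-28.160097 − 44.902579) = 2.870000 − (48.435367)/(-73.062676) = 3.532929
f(3.532929) = -7.703438
s₃ = 3.532929 − (-7.703438)·(3.532929 − 2.870000) / (-7.703438 − (-28.160097)) = 3.532929 − (-5.106833)/(20.456659) = 3.782571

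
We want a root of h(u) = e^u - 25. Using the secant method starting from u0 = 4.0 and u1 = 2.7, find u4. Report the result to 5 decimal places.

3.21362

h(4.0) = 29.5981500, h(2.7) = -10.1202683
u2 = 2.7000000 − (-10.1202683)·(2.7000000 − 4.0000000) / (-10.1202683 − 29.5981500) = 2.7000000 − (13.1563488)/(-39.7184183) = 3.0312405
h(3.0312405) = -4.2770766
u3 = 3.0312405 − (-4.2770766)·(3.0312405 − 2.7000000) / (-4.2770766 − (-10.1202683)) = 3.0312405 − (-1.4167410)/(5.8431917) = 3.2737006
h(3.2737006) = 1.4088881
u4 = 3.2737006 − 1.4088881·(3.2737006 − 3.0312405) / (1.4088881 − (-4.2770766)) = 3.2737006 − (0.3415992)/(5.6859646) = 3.2136230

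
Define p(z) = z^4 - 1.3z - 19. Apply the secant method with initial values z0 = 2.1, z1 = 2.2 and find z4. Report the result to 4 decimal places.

2.1610

p(2.1) = -2.281900, p(2.2) = 1.565600
z2 = 2.200000 − 1.565600·(2.200000 − 2.100000) / (1.565600 − (-2.281900)) = 2.200000 − (0.156560)/(3.847500) = 2.159309
p(2.159309) = -0.067134
z3 = 2.159309 − (-0.067134)·(2.159309 − 2.200000) / (-0.067134 − 1.565600) = 2.159309 − (0.002732)/(-1.632734) = 2.160982
p(2.160982) = -0.001850
z4 = 2.160982 − (-0.001850)·(2.160982 − 2.159309) / (-0.001850 − (-0.067134)) = 2.160982 − (-0.000003)/(0.065283) = 2.161029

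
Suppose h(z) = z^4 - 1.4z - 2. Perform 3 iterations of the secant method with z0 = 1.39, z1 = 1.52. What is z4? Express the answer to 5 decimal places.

h(1.39) = -0.2129896, h(1.52) = 1.2099482
z2 = 1.5200000 − 1.2099482·(1.5200000 − 1.3900000) / (1.2099482 − (-0.2129896)) = 1.5200000 − (0.1572933)/(1.4229378) = 1.4094588
h(1.4094588) = -0.0267657
z3 = 1.4094588 − (-0.0267657)·(1.4094588 − 1.5200000) / (-0.0267657 − 1.2099482) = 1.4094588 − (0.0029587)/(-1.2367139) = 1.4118512
h(1.4118512) = -0.0032520
z4 = 1.4118512 − (-0.0032520)·(1.4118512 − 1.4094588) / (-0.0032520 − (-0.0267657)) = 1.4118512 − (-0.0000078)/(0.0235138) = 1.4121821

1.41218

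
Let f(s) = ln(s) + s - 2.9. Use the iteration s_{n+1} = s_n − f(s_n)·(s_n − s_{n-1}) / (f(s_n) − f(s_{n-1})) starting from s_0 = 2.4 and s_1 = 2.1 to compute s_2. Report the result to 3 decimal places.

2.140

f(2.4) = 0.37547, f(2.1) = -0.05806
s_2 = 2.10000 − (-0.05806)·(2.10000 − 2.40000) / (-0.05806 − 0.37547) = 2.10000 − (0.01742)/(-0.43353) = 2.14018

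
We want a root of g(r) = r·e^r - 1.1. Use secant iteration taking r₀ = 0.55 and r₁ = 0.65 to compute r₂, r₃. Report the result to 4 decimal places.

g(0.55) = -0.146711, g(0.65) = 0.145102
r₂ = 0.650000 − 0.145102·(0.650000 − 0.550000) / (0.145102 − (-0.146711)) = 0.650000 − (0.014510)/(0.291812) = 0.600276
g(0.600276) = -0.005925
r₃ = 0.600276 − (-0.005925)·(0.600276 − 0.650000) / (-0.005925 − 0.145102) = 0.600276 − (0.000295)/(-0.151026) = 0.602226

0.6003, 0.6022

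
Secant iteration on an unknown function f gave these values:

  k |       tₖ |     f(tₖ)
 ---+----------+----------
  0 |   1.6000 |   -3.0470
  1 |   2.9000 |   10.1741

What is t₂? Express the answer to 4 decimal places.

1.8996

t₂ = 2.9000 − 10.1741·(2.9000 − 1.6000) / (10.1741 − (-3.0470))
   = 2.9000 − (13.226330)/(13.221100) = 1.899604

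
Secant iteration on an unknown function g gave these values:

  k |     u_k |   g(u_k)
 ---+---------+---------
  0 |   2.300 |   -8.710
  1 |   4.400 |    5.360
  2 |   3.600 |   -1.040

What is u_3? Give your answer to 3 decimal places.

u_3 = 3.600 − (-1.040)·(3.600 − 4.400) / (-1.040 − 5.360)
   = 3.600 − (0.83200)/(-6.40000) = 3.73000

3.730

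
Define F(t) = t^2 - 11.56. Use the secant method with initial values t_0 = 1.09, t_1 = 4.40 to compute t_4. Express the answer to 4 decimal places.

F(1.09) = -10.371900, F(4.40) = 7.800000
t_2 = 4.400000 − 7.800000·(4.400000 − 1.090000) / (7.800000 − (-10.371900)) = 4.400000 − (25.818000)/(18.171900) = 2.979235
F(2.979235) = -2.684159
t_3 = 2.979235 − (-2.684159)·(2.979235 − 4.400000) / (-2.684159 − 7.800000) = 2.979235 − (3.813559)/(-10.484159) = 3.342980
F(3.342980) = -0.384486
t_4 = 3.342980 − (-0.384486)·(3.342980 − 2.979235) / (-0.384486 − (-2.684159)) = 3.342980 − (-0.139855)/(2.299673) = 3.403795

3.4038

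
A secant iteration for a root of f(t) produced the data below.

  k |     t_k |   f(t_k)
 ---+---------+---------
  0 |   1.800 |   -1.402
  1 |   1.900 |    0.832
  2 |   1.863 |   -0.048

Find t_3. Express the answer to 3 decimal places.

t_3 = 1.863 − (-0.048)·(1.863 − 1.900) / (-0.048 − 0.832)
   = 1.863 − (0.00178)/(-0.88000) = 1.86502

1.865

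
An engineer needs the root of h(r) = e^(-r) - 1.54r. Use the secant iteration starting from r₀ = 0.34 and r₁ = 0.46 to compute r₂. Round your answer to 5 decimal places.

h(0.34) = 0.1881703, h(0.46) = -0.0771164
r₂ = 0.4600000 − (-0.0771164)·(0.4600000 − 0.3400000) / (-0.0771164 − 0.1881703) = 0.4600000 − (-0.0092540)/(-0.2652867) = 0.4251171

0.42512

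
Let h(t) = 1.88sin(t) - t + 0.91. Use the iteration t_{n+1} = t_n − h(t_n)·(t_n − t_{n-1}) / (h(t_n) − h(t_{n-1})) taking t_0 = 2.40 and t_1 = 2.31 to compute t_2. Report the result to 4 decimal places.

h(2.40) = -0.220129, h(2.31) = -0.010670
t_2 = 2.310000 − (-0.010670)·(2.310000 − 2.400000) / (-0.010670 − (-0.220129)) = 2.310000 − (0.000960)/(0.209459) = 2.305415

2.3054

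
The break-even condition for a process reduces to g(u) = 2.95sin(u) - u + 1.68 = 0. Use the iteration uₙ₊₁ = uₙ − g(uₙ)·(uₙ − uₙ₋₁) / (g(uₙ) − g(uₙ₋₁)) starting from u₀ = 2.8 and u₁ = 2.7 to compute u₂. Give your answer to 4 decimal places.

g(2.8) = -0.131785, g(2.7) = 0.240771
u₂ = 2.700000 − 0.240771·(2.700000 − 2.800000) / (0.240771 − (-0.131785)) = 2.700000 − (-0.024077)/(0.372556) = 2.764627

2.7646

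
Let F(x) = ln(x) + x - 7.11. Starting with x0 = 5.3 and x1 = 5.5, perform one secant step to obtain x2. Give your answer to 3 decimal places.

5.420

F(5.3) = -0.14229, F(5.5) = 0.09475
x2 = 5.50000 − 0.09475·(5.50000 − 5.30000) / (0.09475 − (-0.14229)) = 5.50000 − (0.01895)/(0.23704) = 5.42006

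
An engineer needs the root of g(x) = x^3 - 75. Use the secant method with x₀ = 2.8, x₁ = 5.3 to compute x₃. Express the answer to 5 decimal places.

4.13200

g(2.8) = -53.0480000, g(5.3) = 73.8770000
x₂ = 5.3000000 − 73.8770000·(5.3000000 − 2.8000000) / (73.8770000 − (-53.0480000)) = 5.3000000 − (184.6925000)/(126.9250000) = 3.8448690
g(3.8448690) = -18.1612330
x₃ = 3.8448690 − (-18.1612330)·(3.8448690 − 5.3000000) / (-18.1612330 − 73.8770000) = 3.8448690 − (26.4269729)/(-92.0382330) = 4.1319994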